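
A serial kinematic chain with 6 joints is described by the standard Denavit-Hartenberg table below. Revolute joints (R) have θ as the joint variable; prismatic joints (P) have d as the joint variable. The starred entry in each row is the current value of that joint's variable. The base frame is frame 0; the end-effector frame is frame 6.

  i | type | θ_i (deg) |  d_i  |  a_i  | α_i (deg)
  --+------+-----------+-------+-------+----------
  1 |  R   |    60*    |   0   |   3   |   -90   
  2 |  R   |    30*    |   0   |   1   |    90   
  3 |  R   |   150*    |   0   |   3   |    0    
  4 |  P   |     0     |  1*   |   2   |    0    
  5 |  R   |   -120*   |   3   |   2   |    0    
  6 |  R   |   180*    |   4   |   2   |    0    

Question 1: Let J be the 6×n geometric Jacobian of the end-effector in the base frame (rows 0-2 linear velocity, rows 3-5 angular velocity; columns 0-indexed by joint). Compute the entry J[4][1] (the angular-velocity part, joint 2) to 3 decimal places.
axis z_1 = (-0.8660,0.5000,0.0000); lever o_n−o_1 = (-1.6071,2.2165,8.5933)
cross product → J_v[:, 1] = (4.2966,7.4420,-1.1160)
J_ω[:, 1] = z_1
entry J[4][1] = 0.5000

0.500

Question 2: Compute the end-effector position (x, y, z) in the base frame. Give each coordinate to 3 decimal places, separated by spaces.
after link 1: o_1 = (1.5000, 2.5981, 0.0000)
after link 2: o_2 = (1.9330, 3.3481, -0.5000)
after link 3: o_3 = (-0.4910, 2.1495, 0.7990)
after link 4: o_4 = (-1.8571, 1.7835, 2.5311)
after link 5: o_5 = (-1.2231, 4.8816, 4.2631)
after link 6: o_6 = (-0.1071, 4.8146, 8.5933)

-0.107 4.815 8.593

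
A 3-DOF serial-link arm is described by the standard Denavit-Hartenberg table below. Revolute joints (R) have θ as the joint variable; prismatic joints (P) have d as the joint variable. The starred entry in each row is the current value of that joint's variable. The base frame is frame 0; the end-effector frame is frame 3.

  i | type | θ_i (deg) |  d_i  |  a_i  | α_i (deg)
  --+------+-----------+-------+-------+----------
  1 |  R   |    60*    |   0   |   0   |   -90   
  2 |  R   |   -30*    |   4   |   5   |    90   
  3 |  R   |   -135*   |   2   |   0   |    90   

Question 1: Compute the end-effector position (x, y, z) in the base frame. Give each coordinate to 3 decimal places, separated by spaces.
-1.799 4.884 4.232

after link 1: o_1 = (0.0000, 0.0000, 0.0000)
after link 2: o_2 = (-1.2990, 5.7500, 2.5000)
after link 3: o_3 = (-1.7990, 4.8840, 4.2321)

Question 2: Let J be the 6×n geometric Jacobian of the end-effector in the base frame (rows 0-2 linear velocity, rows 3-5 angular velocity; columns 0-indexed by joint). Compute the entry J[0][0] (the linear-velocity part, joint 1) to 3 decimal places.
axis z_0 = ẑ; lever o_n−o_0 = (-1.7990,4.8840,4.2321)
cross product → J_v[:, 0] = (-4.8840,-1.7990,0.0000)
J_ω[:, 0] = z_0
entry J[0][0] = -4.8840

-4.884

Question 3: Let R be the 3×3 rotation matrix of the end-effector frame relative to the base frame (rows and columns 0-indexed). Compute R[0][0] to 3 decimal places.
End-effector x-axis (col 0 of R) = (0.3062,-0.8839,-0.3536)
R[0][0] = 0.3062

0.306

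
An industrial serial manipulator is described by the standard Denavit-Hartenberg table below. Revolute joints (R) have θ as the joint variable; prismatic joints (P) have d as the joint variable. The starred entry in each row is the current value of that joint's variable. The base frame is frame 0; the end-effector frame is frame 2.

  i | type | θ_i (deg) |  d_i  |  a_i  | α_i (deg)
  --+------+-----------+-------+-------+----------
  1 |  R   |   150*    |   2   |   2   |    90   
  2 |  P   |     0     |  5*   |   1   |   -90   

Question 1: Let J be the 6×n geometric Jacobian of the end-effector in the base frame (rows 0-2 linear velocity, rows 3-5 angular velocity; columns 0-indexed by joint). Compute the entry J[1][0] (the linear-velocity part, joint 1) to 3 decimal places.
-0.098

axis z_0 = ẑ; lever o_n−o_0 = (-0.0981,5.8301,2.0000)
cross product → J_v[:, 0] = (-5.8301,-0.0981,0.0000)
J_ω[:, 0] = z_0
entry J[1][0] = -0.0981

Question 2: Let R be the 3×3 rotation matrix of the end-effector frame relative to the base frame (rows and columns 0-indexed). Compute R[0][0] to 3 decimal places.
-0.866

End-effector x-axis (col 0 of R) = (-0.8660,0.5000,0.0000)
R[0][0] = -0.8660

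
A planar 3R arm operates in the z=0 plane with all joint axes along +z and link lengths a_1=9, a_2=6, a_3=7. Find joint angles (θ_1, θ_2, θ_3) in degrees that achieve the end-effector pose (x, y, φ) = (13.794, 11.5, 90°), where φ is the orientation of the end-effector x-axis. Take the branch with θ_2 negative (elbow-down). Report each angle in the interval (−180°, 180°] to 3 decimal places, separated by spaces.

30.003 -30.007 90.004

wrist centre = target − a_3·(cos φ, sin φ) = (13.7940, 4.5000)
cos θ_2 = (210.5244−9²−6²)/(2·9·6) = 0.8660; θ_2 = -30.0067° (elbow-down)
β = atan2(4.5000,13.7940) = 18.0678°; ψ = atan2(-3.0006,14.1958) = -11.9351°
θ_1 = β − ψ = 30.0029°
θ_3 = φ − θ_1 − θ_2 = 90.0038° (wrapped to (-180°,180°])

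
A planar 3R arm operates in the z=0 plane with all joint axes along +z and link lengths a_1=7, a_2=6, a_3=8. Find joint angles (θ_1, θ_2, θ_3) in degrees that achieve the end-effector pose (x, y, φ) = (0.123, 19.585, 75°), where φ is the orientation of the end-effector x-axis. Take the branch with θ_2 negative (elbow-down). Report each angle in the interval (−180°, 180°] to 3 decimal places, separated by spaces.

120.003 -45.001 -0.002

wrist centre = target − a_3·(cos φ, sin φ) = (-1.9476, 11.8576)
cos θ_2 = (144.3955−7²−6²)/(2·7·6) = 0.7071; θ_2 = -45.0014° (elbow-down)
β = atan2(11.8576,-1.9476) = 99.3273°; ψ = atan2(-4.2427,11.2425) = -20.6757°
θ_1 = β − ψ = 120.0030°
θ_3 = φ − θ_1 − θ_2 = -0.0015° (wrapped to (-180°,180°])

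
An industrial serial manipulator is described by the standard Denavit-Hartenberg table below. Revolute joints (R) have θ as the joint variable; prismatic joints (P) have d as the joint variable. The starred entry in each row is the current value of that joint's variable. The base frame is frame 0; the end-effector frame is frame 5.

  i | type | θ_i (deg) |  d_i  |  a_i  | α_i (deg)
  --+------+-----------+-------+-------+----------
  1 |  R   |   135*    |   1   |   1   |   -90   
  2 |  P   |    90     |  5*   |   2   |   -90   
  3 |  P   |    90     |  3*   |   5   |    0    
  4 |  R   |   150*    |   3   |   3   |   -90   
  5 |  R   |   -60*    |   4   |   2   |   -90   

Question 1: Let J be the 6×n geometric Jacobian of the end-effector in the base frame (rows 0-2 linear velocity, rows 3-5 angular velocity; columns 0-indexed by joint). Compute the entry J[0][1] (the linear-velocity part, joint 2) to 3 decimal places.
-0.707

prismatic axis z_1 = (-0.7071,-0.7071,0.0000)
J_v[:, 1] = z_1; J_ω[:, 1] = (0,0,0)
entry J[0][1] = -0.7071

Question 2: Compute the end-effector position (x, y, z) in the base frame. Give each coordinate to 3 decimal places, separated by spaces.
after link 1: o_1 = (-0.7071, 0.7071, 1.0000)
after link 2: o_2 = (-4.2426, -2.8284, -1.0000)
after link 3: o_3 = (1.4142, -1.4142, -1.0000)
after link 4: o_4 = (1.6984, -5.3727, 0.5000)
after link 5: o_5 = (0.8966, -8.6240, -2.4641)

0.897 -8.624 -2.464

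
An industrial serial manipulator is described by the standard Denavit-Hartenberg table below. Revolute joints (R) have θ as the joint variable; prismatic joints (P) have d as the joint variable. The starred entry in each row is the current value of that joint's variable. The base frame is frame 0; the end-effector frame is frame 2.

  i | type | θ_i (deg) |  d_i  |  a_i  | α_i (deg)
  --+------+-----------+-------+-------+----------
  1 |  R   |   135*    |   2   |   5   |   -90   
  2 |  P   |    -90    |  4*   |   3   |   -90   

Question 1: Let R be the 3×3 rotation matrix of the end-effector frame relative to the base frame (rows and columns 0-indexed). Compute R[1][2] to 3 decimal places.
0.707

End-effector z-axis (col 2 of R) = (-0.7071,0.7071,-0.0000)
R[1][2] = 0.7071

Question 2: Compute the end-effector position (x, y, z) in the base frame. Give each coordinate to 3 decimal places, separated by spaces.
after link 1: o_1 = (-3.5355, 3.5355, 2.0000)
after link 2: o_2 = (-6.3640, 0.7071, 5.0000)

-6.364 0.707 5.000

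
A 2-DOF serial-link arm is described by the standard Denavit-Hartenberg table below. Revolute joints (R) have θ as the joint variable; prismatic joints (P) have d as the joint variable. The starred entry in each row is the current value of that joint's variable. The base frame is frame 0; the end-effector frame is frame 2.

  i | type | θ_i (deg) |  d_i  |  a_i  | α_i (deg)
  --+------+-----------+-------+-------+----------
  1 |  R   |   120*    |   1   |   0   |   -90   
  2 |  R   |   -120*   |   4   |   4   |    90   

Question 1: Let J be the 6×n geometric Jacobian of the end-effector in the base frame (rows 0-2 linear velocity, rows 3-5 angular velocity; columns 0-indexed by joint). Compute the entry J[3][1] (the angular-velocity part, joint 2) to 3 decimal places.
-0.866

axis z_1 = (-0.8660,-0.5000,0.0000); lever o_n−o_1 = (-2.4641,-3.7321,3.4641)
cross product → J_v[:, 1] = (-1.7321,3.0000,2.0000)
J_ω[:, 1] = z_1
entry J[3][1] = -0.8660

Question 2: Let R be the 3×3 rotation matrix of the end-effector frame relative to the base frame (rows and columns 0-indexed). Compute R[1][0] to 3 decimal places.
-0.433

End-effector x-axis (col 0 of R) = (0.2500,-0.4330,0.8660)
R[1][0] = -0.4330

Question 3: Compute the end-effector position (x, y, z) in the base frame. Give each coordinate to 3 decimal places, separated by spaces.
after link 1: o_1 = (0.0000, 0.0000, 1.0000)
after link 2: o_2 = (-2.4641, -3.7321, 4.4641)

-2.464 -3.732 4.464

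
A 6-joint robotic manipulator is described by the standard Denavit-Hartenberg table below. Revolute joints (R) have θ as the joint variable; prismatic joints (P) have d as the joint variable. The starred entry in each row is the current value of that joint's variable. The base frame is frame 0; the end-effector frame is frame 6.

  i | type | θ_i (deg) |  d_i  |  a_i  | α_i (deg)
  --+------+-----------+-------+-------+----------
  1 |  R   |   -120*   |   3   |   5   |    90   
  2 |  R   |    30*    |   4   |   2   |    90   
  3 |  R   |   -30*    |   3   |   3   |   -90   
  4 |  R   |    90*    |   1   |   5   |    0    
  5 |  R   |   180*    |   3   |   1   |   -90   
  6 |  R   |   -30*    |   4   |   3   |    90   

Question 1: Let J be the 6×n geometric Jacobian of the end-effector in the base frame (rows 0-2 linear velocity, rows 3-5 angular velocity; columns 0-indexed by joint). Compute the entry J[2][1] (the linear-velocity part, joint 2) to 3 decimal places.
axis z_1 = (-0.8660,0.5000,0.0000); lever o_n−o_1 = (-9.6393,-6.1696,4.0221)
cross product → J_v[:, 1] = (2.0111,3.4833,10.1627)
J_ω[:, 1] = z_1
entry J[2][1] = 10.1627

10.163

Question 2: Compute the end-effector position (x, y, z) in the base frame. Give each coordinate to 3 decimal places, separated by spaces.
-12.139 -10.500 7.022

after link 1: o_1 = (-2.5000, -4.3301, 3.0000)
after link 2: o_2 = (-6.8301, -3.8301, 4.0000)
after link 3: o_3 = (-7.4061, -7.8277, 2.7010)
after link 4: o_4 = (-7.1226, -5.6046, 7.2811)
after link 5: o_5 = (-10.2721, -5.8636, 7.1651)
after link 6: o_6 = (-12.1393, -10.4997, 7.0221)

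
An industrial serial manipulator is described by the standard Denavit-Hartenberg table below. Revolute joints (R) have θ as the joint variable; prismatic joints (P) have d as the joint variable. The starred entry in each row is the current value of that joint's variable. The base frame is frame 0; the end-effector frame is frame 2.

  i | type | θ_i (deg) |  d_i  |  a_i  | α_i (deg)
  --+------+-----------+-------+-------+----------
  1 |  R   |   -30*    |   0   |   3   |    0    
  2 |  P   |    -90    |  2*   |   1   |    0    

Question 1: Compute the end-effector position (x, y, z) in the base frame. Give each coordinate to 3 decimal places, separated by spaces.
after link 1: o_1 = (2.5981, -1.5000, 0.0000)
after link 2: o_2 = (2.0981, -2.3660, 2.0000)

2.098 -2.366 2.000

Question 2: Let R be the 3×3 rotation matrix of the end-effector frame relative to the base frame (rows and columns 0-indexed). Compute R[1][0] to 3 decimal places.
-0.866

End-effector x-axis (col 0 of R) = (-0.5000,-0.8660,0.0000)
R[1][0] = -0.8660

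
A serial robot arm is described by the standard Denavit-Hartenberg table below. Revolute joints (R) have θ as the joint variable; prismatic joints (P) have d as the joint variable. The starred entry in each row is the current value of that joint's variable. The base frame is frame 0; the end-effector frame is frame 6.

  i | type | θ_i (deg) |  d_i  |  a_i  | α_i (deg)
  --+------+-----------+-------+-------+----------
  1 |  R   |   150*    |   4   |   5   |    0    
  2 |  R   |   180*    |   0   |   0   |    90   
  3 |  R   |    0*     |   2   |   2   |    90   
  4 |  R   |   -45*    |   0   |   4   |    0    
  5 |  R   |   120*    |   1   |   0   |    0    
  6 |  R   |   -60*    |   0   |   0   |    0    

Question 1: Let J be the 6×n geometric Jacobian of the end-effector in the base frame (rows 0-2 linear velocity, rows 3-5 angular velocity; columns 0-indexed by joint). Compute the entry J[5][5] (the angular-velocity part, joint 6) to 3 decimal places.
-1.000

axis z_5 = (-0.0000,-0.0000,-1.0000); lever o_n−o_5 = (0.0000,0.0000,0.0000)
cross product → J_v[:, 5] = (0.0000,0.0000,0.0000)
J_ω[:, 5] = z_5
entry J[5][5] = -1.0000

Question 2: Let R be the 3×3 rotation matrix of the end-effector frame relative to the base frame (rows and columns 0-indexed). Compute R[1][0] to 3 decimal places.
End-effector x-axis (col 0 of R) = (0.7071,-0.7071,0.0000)
R[1][0] = -0.7071

-0.707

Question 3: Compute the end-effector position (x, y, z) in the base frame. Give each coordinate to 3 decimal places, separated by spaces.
after link 1: o_1 = (-4.3301, 2.5000, 4.0000)
after link 2: o_2 = (-4.3301, 2.5000, 4.0000)
after link 3: o_3 = (-3.5981, -0.2321, 4.0000)
after link 4: o_4 = (0.2656, 0.8032, 4.0000)
after link 5: o_5 = (0.2656, 0.8032, 3.0000)
after link 6: o_6 = (0.2656, 0.8032, 3.0000)

0.266 0.803 3.000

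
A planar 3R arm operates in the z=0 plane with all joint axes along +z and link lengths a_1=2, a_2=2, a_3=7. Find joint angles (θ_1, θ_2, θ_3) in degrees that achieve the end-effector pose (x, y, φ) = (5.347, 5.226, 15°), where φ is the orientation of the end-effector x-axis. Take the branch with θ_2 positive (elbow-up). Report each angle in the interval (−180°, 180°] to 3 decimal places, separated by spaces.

90.009 44.989 -119.998

wrist centre = target − a_3·(cos φ, sin φ) = (-1.4145, 3.4143)
cos θ_2 = (13.6580−2²−2²)/(2·2·2) = 0.7072; θ_2 = 44.9887° (elbow-up)
β = atan2(3.4143,-1.4145) = 112.5035°; ψ = atan2(1.4139,3.4145) = 22.4943°
θ_1 = β − ψ = 90.0092°
θ_3 = φ − θ_1 − θ_2 = -119.9978° (wrapped to (-180°,180°])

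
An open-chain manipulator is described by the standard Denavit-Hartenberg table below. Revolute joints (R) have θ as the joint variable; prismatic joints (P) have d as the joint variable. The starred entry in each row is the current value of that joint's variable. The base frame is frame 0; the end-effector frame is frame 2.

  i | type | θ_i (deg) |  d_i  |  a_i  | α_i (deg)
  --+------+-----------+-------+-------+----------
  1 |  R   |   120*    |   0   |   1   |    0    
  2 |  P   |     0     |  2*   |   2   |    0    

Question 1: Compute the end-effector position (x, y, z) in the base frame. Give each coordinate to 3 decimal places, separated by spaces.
after link 1: o_1 = (-0.5000, 0.8660, 0.0000)
after link 2: o_2 = (-1.5000, 2.5981, 2.0000)

-1.500 2.598 2.000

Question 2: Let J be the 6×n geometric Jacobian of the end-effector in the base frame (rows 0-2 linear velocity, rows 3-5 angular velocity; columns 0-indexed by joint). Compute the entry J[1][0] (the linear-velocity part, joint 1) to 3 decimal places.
-1.500

axis z_0 = ẑ; lever o_n−o_0 = (-1.5000,2.5981,2.0000)
cross product → J_v[:, 0] = (-2.5981,-1.5000,0.0000)
J_ω[:, 0] = z_0
entry J[1][0] = -1.5000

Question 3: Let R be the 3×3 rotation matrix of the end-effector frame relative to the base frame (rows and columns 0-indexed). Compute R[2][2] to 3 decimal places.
1.000

End-effector z-axis (col 2 of R) = (0.0000,0.0000,1.0000)
R[2][2] = 1.0000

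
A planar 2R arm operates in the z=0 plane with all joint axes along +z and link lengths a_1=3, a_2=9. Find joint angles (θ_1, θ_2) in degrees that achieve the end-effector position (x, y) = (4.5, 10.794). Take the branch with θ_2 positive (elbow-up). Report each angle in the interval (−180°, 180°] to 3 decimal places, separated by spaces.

cos θ_2 = (136.7604−3²−9²)/(2·3·9) = 0.8659; θ_2 = 30.0105° (elbow-up)
β = atan2(10.7940,4.5000) = 67.3688°; ψ = atan2(4.5014,10.7934) = 22.6387°
θ_1 = β − ψ = 44.7301°

44.730 30.010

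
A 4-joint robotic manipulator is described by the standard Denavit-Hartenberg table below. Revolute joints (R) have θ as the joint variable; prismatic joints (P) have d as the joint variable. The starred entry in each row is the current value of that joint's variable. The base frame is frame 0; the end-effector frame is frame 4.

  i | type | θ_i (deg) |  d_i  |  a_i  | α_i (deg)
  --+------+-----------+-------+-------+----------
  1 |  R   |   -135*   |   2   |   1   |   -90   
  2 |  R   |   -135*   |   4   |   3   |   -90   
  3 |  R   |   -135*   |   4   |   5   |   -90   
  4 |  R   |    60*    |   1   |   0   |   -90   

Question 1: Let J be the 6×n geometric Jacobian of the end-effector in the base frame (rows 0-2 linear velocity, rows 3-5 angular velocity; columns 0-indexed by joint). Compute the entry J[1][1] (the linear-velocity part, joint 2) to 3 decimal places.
-2.086

axis z_1 = (0.7071,-0.7071,0.0000); lever o_n−o_1 = (3.9142,-7.7426,2.9497)
cross product → J_v[:, 1] = (-2.0858,-2.0858,-2.7071)
J_ω[:, 1] = z_1
entry J[1][1] = -2.0858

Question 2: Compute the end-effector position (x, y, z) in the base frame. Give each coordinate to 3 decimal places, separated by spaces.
3.207 -8.450 4.950

after link 1: o_1 = (-0.7071, -0.7071, 2.0000)
after link 2: o_2 = (3.6213, -2.0355, 4.1213)
after link 3: o_3 = (2.3536, -8.3033, 4.4497)
after link 4: o_4 = (3.2071, -8.4497, 4.9497)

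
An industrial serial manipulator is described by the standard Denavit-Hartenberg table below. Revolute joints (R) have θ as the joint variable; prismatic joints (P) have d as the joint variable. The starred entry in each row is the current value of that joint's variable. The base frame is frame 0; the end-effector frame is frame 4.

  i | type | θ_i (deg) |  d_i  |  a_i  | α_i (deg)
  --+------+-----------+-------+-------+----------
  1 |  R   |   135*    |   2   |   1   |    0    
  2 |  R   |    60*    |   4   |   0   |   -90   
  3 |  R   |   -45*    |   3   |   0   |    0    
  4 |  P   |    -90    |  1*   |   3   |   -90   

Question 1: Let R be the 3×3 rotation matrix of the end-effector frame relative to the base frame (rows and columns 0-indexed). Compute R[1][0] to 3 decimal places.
0.183

End-effector x-axis (col 0 of R) = (0.6830,0.1830,0.7071)
R[1][0] = 0.1830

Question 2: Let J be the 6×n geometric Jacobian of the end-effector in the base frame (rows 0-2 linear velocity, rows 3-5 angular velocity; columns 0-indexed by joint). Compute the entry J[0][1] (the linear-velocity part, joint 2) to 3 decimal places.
axis z_1 = (0.0000,0.0000,1.0000); lever o_n−o_1 = (3.0843,-3.3147,6.1213)
cross product → J_v[:, 1] = (3.3147,3.0843,-0.0000)
J_ω[:, 1] = z_1
entry J[0][1] = 3.3147

3.315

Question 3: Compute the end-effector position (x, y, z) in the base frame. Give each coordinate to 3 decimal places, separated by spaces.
2.377 -2.608 8.121

after link 1: o_1 = (-0.7071, 0.7071, 2.0000)
after link 2: o_2 = (-0.7071, 0.7071, 6.0000)
after link 3: o_3 = (0.0694, -2.1907, 6.0000)
after link 4: o_4 = (2.3772, -2.6076, 8.1213)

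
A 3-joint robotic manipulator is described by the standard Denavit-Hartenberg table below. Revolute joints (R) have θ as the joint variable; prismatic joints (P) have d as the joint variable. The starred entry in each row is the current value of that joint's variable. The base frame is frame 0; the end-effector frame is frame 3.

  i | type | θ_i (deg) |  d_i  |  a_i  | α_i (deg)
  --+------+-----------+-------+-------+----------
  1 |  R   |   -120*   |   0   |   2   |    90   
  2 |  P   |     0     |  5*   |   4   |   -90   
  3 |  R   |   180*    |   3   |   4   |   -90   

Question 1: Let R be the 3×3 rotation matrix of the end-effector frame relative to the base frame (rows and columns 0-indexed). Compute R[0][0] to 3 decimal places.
End-effector x-axis (col 0 of R) = (0.5000,0.8660,0.0000)
R[0][0] = 0.5000

0.500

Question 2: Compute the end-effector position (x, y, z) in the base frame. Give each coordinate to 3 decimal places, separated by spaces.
after link 1: o_1 = (-1.0000, -1.7321, 0.0000)
after link 2: o_2 = (-7.3301, -2.6962, 0.0000)
after link 3: o_3 = (-5.3301, 0.7679, 3.0000)

-5.330 0.768 3.000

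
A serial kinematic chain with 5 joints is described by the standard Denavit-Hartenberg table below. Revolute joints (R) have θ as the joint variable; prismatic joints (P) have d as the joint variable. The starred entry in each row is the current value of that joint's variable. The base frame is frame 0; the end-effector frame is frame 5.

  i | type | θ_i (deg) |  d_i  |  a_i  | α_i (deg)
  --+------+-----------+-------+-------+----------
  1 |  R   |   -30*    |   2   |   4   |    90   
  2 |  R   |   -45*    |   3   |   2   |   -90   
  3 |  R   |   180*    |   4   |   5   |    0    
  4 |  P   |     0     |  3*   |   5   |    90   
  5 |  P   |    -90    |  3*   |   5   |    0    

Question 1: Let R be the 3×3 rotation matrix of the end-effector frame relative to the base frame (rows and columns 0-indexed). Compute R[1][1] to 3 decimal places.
End-effector y-axis (col 1 of R) = (-0.6124,0.3536,0.7071)
R[1][1] = 0.3536

0.354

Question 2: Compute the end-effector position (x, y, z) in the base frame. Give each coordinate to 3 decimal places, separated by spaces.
-0.210 0.121 9.071

after link 1: o_1 = (3.4641, -2.0000, 2.0000)
after link 2: o_2 = (3.1888, -5.3052, 0.5858)
after link 3: o_3 = (2.5765, -4.9516, 6.9497)
after link 4: o_4 = (1.3517, -4.2445, 12.6066)
after link 5: o_5 = (-0.2101, 0.1213, 9.0711)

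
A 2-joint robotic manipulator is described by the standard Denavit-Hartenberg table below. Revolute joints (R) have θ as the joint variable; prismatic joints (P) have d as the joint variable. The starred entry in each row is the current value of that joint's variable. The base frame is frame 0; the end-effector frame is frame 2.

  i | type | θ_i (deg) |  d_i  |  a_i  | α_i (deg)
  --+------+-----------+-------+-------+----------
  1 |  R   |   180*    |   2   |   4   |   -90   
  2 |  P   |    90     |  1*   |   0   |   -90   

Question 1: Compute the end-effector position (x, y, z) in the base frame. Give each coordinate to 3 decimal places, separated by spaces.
after link 1: o_1 = (-4.0000, 0.0000, 2.0000)
after link 2: o_2 = (-4.0000, -1.0000, 2.0000)

-4.000 -1.000 2.000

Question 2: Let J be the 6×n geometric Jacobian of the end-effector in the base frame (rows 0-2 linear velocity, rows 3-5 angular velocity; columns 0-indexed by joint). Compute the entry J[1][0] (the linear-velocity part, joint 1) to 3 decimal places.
-4.000

axis z_0 = ẑ; lever o_n−o_0 = (-4.0000,-1.0000,2.0000)
cross product → J_v[:, 0] = (1.0000,-4.0000,0.0000)
J_ω[:, 0] = z_0
entry J[1][0] = -4.0000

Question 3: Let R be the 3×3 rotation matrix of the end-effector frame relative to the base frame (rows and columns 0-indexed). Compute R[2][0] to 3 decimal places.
-1.000

End-effector x-axis (col 0 of R) = (-0.0000,-0.0000,-1.0000)
R[2][0] = -1.0000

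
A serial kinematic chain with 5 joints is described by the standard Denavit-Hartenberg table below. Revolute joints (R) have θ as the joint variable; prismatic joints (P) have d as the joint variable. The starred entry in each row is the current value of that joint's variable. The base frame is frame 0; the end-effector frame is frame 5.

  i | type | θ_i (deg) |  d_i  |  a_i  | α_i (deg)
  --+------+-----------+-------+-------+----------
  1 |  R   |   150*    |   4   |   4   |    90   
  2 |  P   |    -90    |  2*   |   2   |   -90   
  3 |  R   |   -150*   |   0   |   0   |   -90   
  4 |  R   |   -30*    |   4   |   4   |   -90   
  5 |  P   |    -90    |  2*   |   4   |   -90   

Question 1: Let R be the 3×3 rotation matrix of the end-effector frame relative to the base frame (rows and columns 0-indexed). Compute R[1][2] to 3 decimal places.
End-effector z-axis (col 2 of R) = (-0.2165,0.6250,0.7500)
R[1][2] = 0.6250

0.625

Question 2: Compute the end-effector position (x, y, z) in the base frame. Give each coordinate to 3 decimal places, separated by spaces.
1.884 11.799 1.866

after link 1: o_1 = (-3.4641, 2.0000, 4.0000)
after link 2: o_2 = (-2.4641, 3.7321, 2.0000)
after link 3: o_3 = (-2.4641, 3.7321, 2.0000)
after link 4: o_4 = (-1.5981, 9.2321, 3.0000)
after link 5: o_5 = (1.8840, 11.7990, 1.8660)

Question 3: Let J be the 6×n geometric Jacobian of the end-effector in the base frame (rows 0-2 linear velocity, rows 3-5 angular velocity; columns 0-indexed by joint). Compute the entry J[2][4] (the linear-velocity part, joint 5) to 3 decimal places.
0.433

prismatic axis z_4 = (0.8750,-0.2165,0.4330)
J_v[:, 4] = z_4; J_ω[:, 4] = (0,0,0)
entry J[2][4] = 0.4330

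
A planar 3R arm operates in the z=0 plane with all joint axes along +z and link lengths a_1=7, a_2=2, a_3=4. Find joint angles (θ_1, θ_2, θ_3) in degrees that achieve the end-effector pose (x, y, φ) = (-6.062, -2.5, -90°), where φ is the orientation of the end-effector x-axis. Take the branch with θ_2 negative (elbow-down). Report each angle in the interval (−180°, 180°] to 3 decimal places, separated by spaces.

wrist centre = target − a_3·(cos φ, sin φ) = (-6.0620, 1.5000)
cos θ_2 = (38.9978−7²−2²)/(2·7·2) = -0.5001; θ_2 = -120.0051° (elbow-down)
β = atan2(1.5000,-6.0620) = 166.1017°; ψ = atan2(-1.7320,5.9998) = -16.1017°
θ_1 = β − ψ = 182.2034°
θ_3 = φ − θ_1 − θ_2 = -152.1983° (wrapped to (-180°,180°])

-177.797 -120.005 -152.198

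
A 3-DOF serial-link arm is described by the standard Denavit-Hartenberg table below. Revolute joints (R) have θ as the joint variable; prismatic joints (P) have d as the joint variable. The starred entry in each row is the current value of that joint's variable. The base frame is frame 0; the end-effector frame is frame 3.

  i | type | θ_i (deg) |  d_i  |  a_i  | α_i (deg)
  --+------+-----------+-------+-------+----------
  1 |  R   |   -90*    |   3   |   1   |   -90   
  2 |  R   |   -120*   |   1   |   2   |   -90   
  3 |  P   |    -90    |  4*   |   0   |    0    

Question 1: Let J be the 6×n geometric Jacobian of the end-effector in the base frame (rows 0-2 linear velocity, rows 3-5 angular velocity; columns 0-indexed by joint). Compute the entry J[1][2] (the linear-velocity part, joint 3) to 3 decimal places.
-0.866

prismatic axis z_2 = (0.0000,-0.8660,0.5000)
J_v[:, 2] = z_2; J_ω[:, 2] = (0,0,0)
entry J[1][2] = -0.8660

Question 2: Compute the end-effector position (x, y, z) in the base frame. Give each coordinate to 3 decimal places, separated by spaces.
1.000 -3.464 6.732

after link 1: o_1 = (0.0000, -1.0000, 3.0000)
after link 2: o_2 = (1.0000, -0.0000, 4.7321)
after link 3: o_3 = (1.0000, -3.4641, 6.7321)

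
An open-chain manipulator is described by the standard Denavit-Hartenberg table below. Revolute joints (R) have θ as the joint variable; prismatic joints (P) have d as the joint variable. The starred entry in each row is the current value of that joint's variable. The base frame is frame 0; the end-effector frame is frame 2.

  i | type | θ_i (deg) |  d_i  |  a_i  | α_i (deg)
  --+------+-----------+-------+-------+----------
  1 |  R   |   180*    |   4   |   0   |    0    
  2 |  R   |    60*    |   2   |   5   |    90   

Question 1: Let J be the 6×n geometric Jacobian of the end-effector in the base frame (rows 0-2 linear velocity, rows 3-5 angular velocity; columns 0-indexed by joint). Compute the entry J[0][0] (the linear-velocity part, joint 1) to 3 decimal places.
axis z_0 = ẑ; lever o_n−o_0 = (-2.5000,-4.3301,6.0000)
cross product → J_v[:, 0] = (4.3301,-2.5000,0.0000)
J_ω[:, 0] = z_0
entry J[0][0] = 4.3301

4.330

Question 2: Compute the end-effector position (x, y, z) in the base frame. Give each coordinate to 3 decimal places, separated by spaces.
after link 1: o_1 = (0.0000, 0.0000, 4.0000)
after link 2: o_2 = (-2.5000, -4.3301, 6.0000)

-2.500 -4.330 6.000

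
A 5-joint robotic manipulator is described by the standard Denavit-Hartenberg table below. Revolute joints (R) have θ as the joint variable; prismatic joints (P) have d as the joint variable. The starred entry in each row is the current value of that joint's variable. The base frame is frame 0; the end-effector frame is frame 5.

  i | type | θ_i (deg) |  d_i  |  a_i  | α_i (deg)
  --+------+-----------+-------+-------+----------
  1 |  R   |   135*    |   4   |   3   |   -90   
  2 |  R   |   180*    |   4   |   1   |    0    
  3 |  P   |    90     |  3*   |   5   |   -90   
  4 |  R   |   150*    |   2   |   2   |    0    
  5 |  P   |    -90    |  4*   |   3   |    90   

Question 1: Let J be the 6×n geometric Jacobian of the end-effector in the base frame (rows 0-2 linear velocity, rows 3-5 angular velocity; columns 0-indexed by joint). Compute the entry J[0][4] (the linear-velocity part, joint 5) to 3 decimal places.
prismatic axis z_4 = (-0.7071,0.7071,0.0000)
J_v[:, 4] = z_4; J_ω[:, 4] = (0,0,0)
entry J[0][4] = -0.7071

-0.707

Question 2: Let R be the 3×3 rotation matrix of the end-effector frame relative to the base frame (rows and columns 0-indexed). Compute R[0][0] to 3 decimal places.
0.612

End-effector x-axis (col 0 of R) = (0.6124,0.6124,0.5000)
R[0][0] = 0.6124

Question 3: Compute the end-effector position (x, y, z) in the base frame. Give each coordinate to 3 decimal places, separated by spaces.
after link 1: o_1 = (-2.1213, 2.1213, 4.0000)
after link 2: o_2 = (-4.2426, -1.4142, 4.0000)
after link 3: o_3 = (-6.3640, -3.5355, 9.0000)
after link 4: o_4 = (-7.0711, -1.4142, 7.2679)
after link 5: o_5 = (-8.0624, 3.2513, 8.7679)

-8.062 3.251 8.768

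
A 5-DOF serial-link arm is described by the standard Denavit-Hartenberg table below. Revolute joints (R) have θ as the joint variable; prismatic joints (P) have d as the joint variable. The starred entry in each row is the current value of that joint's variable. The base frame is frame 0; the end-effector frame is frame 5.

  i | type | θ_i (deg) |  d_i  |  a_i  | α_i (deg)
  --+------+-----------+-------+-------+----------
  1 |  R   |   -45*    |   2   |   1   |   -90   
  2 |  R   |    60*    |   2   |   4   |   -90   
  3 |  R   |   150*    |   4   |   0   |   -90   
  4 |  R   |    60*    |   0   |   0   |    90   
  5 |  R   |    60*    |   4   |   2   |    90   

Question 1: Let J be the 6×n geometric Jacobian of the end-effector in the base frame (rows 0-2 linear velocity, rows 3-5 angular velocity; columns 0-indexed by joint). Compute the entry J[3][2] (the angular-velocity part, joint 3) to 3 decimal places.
-0.612

axis z_2 = (-0.6124,0.6124,-0.5000); lever o_n−o_2 = (-5.0047,4.3230,1.1561)
cross product → J_v[:, 2] = (2.8694,3.2103,0.4175)
J_ω[:, 2] = z_2
entry J[3][2] = -0.6124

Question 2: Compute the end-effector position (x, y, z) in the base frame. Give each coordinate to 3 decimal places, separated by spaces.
after link 1: o_1 = (0.7071, -0.7071, 2.0000)
after link 2: o_2 = (3.5355, -0.7071, -1.4641)
after link 3: o_3 = (1.0860, 1.7424, -3.4641)
after link 4: o_4 = (1.0860, 1.7424, -3.4641)
after link 5: o_5 = (-1.4692, 3.6159, -0.3080)

-1.469 3.616 -0.308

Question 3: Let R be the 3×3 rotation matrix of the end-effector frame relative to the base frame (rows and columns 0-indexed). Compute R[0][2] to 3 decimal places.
-0.044

End-effector z-axis (col 2 of R) = (-0.0442,-0.8744,0.4833)
R[0][2] = -0.0442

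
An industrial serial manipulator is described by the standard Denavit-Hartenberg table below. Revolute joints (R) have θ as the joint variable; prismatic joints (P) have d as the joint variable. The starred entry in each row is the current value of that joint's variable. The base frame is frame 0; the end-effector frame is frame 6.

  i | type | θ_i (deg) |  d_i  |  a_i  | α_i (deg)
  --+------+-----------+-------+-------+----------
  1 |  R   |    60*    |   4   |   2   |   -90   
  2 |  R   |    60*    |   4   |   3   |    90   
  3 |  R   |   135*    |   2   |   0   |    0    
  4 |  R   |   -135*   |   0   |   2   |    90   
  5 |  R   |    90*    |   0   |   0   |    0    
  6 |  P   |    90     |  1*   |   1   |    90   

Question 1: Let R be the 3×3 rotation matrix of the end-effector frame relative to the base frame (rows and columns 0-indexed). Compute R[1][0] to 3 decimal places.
-0.433

End-effector x-axis (col 0 of R) = (-0.2500,-0.4330,0.8660)
R[1][0] = -0.4330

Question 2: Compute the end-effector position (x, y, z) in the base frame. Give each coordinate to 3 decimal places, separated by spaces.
after link 1: o_1 = (1.0000, 1.7321, 4.0000)
after link 2: o_2 = (-1.7141, 5.0311, 1.4019)
after link 3: o_3 = (-0.8481, 6.5311, 2.4019)
after link 4: o_4 = (-0.3481, 7.3971, 0.6699)
after link 5: o_5 = (-0.3481, 7.3971, 0.6699)
after link 6: o_6 = (0.2679, 6.4641, 1.5359)

0.268 6.464 1.536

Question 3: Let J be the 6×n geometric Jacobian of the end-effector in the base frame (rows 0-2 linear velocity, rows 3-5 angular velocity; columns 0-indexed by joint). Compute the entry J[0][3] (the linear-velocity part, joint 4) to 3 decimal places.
-0.616

axis z_3 = (0.4330,0.7500,0.5000); lever o_n−o_3 = (1.1160,-0.0670,-0.8660)
cross product → J_v[:, 3] = (-0.6160,0.9330,-0.8660)
J_ω[:, 3] = z_3
entry J[0][3] = -0.6160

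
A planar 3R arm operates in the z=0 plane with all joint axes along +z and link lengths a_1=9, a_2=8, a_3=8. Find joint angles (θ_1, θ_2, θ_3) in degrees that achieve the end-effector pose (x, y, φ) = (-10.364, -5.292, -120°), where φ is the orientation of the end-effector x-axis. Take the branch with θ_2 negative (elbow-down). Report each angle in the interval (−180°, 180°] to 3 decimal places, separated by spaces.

-135.001 -134.999 150.001

wrist centre = target − a_3·(cos φ, sin φ) = (-6.3640, 1.6362)
cos θ_2 = (43.1777−9²−8²)/(2·9·8) = -0.7071; θ_2 = -134.9994° (elbow-down)
β = atan2(1.6362,-6.3640) = 165.5814°; ψ = atan2(-5.6569,3.3432) = -59.4172°
θ_1 = β − ψ = 224.9985°
θ_3 = φ − θ_1 − θ_2 = 150.0009° (wrapped to (-180°,180°])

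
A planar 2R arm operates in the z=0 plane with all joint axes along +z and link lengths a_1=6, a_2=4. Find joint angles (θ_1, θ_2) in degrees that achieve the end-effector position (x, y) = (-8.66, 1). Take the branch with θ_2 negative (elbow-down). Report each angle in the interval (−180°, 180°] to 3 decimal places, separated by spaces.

-163.172 -60.006

cos θ_2 = (75.9956−6²−4²)/(2·6·4) = 0.4999; θ_2 = -60.0061° (elbow-down)
β = atan2(1.0000,-8.6600) = 173.4130°; ψ = atan2(-3.4643,7.9996) = -23.4155°
θ_1 = β − ψ = 196.8285°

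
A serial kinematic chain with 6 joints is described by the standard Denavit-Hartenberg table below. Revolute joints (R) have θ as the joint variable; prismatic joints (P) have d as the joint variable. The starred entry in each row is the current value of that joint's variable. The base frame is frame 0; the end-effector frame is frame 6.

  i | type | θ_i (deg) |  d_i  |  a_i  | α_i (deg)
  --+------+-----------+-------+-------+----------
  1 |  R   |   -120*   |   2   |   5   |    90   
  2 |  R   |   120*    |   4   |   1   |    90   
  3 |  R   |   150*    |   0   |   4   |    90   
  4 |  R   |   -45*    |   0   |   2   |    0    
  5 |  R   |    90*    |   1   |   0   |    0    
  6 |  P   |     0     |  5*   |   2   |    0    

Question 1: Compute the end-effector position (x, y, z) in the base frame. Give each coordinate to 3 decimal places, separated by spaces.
after link 1: o_1 = (-2.5000, -4.3301, 2.0000)
after link 2: o_2 = (-5.7141, -1.8971, 2.8660)
after link 3: o_3 = (-8.3122, -2.3971, -0.1340)
after link 4: o_4 = (-8.6184, -1.5132, -1.9017)
after link 5: o_5 = (-9.2434, -0.8637, -1.4687)
after link 6: o_6 = (-13.8993, 1.1464, 0.3428)

-13.899 1.146 0.343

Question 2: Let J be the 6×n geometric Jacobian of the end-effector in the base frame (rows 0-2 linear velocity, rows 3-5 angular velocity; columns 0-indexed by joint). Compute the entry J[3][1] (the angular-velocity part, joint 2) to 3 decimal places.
-0.866

axis z_1 = (-0.8660,0.5000,0.0000); lever o_n−o_1 = (-11.3993,5.4766,-1.6572)
cross product → J_v[:, 1] = (-0.8286,-1.4352,0.9568)
J_ω[:, 1] = z_1
entry J[3][1] = -0.8660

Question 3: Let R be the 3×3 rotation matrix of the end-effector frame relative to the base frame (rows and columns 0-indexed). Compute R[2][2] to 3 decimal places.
0.433

End-effector z-axis (col 2 of R) = (-0.6250,0.6495,0.4330)
R[2][2] = 0.4330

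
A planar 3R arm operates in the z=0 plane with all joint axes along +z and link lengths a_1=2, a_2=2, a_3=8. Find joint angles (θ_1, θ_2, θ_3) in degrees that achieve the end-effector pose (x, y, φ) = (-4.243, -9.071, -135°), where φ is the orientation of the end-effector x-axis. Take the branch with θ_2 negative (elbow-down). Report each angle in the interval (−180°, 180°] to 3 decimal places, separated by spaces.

-44.997 -45.015 -44.988

wrist centre = target − a_3·(cos φ, sin φ) = (1.4139, -3.4141)
cos θ_2 = (13.6554−2²−2²)/(2·2·2) = 0.7069; θ_2 = -45.0150° (elbow-down)
β = atan2(-3.4141,1.4139) = -67.5047°; ψ = atan2(-1.4146,3.4138) = -22.5075°
θ_1 = β − ψ = -44.9973°
θ_3 = φ − θ_1 − θ_2 = -44.9878° (wrapped to (-180°,180°])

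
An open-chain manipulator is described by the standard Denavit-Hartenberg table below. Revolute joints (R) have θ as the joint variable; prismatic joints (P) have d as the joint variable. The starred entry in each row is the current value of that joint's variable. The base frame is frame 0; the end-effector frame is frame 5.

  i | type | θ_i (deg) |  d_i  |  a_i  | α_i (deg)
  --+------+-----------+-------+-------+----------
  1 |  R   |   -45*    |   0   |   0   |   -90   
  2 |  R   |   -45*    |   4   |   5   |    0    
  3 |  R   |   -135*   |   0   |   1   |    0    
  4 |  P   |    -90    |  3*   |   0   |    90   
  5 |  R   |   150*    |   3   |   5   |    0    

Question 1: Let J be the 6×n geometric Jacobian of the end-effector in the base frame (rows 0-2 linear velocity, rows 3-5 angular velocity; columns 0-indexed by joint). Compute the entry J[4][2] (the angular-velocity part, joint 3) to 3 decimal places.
0.707

axis z_2 = (0.7071,0.7071,0.0000); lever o_n−o_2 = (5.3033,2.4749,4.3301)
cross product → J_v[:, 2] = (3.0619,-3.0619,-2.0000)
J_ω[:, 2] = z_2
entry J[4][2] = 0.7071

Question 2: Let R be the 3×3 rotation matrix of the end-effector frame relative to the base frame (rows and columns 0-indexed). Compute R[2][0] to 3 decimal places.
0.866

End-effector x-axis (col 0 of R) = (0.3536,0.3536,0.8660)
R[2][0] = 0.8660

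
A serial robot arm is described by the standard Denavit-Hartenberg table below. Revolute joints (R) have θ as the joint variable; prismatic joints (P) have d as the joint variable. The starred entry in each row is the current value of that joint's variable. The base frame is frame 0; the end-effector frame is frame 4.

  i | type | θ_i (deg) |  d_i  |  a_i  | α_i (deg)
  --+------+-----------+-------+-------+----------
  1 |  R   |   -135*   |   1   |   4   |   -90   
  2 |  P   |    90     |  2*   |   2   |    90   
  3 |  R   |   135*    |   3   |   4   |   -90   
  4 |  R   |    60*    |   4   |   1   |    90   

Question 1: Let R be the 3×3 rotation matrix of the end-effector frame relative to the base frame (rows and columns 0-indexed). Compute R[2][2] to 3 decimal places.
End-effector z-axis (col 2 of R) = (0.0795,-0.7866,0.6124)
R[2][2] = 0.6124

0.612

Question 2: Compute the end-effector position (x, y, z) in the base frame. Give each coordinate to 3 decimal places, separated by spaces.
after link 1: o_1 = (-2.8284, -2.8284, 1.0000)
after link 2: o_2 = (-1.4142, -4.2426, -1.0000)
after link 3: o_3 = (-1.5355, -8.3640, 1.8284)
after link 4: o_4 = (-2.6732, -6.0016, 5.0104)

-2.673 -6.002 5.010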